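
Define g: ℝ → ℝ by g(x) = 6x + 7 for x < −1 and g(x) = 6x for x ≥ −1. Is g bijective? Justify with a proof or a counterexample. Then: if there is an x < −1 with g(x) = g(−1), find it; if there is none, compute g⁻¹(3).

-13/6

Both pieces are strictly increasing (slopes 6 and 6), so each is injective on its own interval.
The left piece maps (−∞, −1) onto (−∞, 1); the right piece maps [−1, ∞) onto [−6, ∞).
These images overlap. In particular g(−1) = −6 (right piece), and solving 6x + 7 = −6 on the left piece gives x = −13/6 < −1.
So g(−13/6) = g(−1) with −13/6 ≠ −1, and g is not injective, hence not bijective. This x = −13/6 is the requested value below −1.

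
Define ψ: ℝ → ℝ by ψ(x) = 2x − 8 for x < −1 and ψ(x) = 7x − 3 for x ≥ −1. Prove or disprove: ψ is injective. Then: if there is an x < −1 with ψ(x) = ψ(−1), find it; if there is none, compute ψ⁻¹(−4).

Both pieces are strictly increasing (slopes 2 and 7), so each is injective on its own interval.
The left piece maps (−∞, −1) onto (−∞, −10); the right piece maps [−1, ∞) onto [−10, ∞).
These images are disjoint, so no value is attained by both pieces. Hence ψ is injective.
Because the two images are disjoint, no x < −1 has ψ(x) = ψ(−1), so we compute ψ⁻¹(−4): −4 lies in [−10, ∞), so solve 7x − 3 = −4: x = (−4 + 3)/7 = −1/7.

-1/7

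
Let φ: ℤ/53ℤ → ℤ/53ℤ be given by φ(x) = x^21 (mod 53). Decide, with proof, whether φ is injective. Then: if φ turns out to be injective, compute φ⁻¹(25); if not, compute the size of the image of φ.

4

Since 53 is prime, the nonzero elements of ℤ/53ℤ form a cyclic group of order 52.
As gcd(21, 52) = 1, raising to the 21st power is a bijection on this group: if u^21 ≡ v^21 then (uv^{−1})^21 = 1, and the only element of order dividing gcd(21, 52) = 1 is 1, so u = v.
With φ(0) = 0 this makes φ injective on all of ℤ/53ℤ, hence bijective (finite equal-size domain and codomain). In particular φ is injective.
Since φ is injective, we find the preimage of 25. The inverse of x ↦ x^21 on (ℤ/53ℤ)^× is x ↦ x^5, because 21·5 = 105 = 2·52 + 1 ≡ 1 (mod 52) and x^{52} = 1 for x ≠ 0 (Fermat). So φ⁻¹(25) = 25^5 mod 53.
Repeated squaring mod 53: 25^1 ≡ 25, 25^2 ≡ 25² = 625 ≡ 42, 25^4 ≡ 42² = 1764 ≡ 15. Since 5 = 4 + 1, 25^5 ≡ 15·25: 15·25 = 375 ≡ 4. So 25^5 ≡ 4 (mod 53).
Hence φ⁻¹(25) = 4.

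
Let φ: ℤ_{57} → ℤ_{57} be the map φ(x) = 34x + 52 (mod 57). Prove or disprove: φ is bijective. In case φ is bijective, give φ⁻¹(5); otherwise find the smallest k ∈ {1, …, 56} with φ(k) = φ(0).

7

Suppose φ(u) = φ(v) in ℤ_{57}. Then 34u + 52 ≡ 34v + 52 (mod 57), therefore 34(u − v) ≡ 0 (mod 57).
Since gcd(34, 57) = 1, 34 is invertible modulo 57, therefore u − v ≡ 0 (mod 57), i.e. u = v.
We now compute 34⁻¹ mod 57 explicitly. Euclid's algorithm: 57 = 1·34 + 23, 34 = 1·23 + 11, 23 = 2·11 + 1; back-substituting gives 1 = 52·34 − 31·57, so 34⁻¹ ≡ 52 (mod 57).
For any y ∈ ℤ_{57}, x = 52(y − 52) mod 57 satisfies φ(x) = 34·52(y − 52) + 52 ≡ y (since 34·52 ≡ 1 mod 57). So every y has a preimage.
Hence φ is bijective.
Since φ is bijective, we find φ⁻¹(5): we need 34x ≡ 5 − 52 ≡ 10 (mod 57). Using 34⁻¹ = 52: x ≡ 52·10 = 520 = 9·57 + 7, so x = 7.
Check: φ(7) = 34·7 + 52 = 290 = 5·57 + 5 ≡ 5 (mod 57).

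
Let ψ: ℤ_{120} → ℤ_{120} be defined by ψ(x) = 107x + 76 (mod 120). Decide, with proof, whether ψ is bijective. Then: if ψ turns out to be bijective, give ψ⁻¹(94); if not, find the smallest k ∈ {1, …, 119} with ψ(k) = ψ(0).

54

If ψ(s) = ψ(t), then 107s ≡ 107t (mod 120). Because gcd(107, 120) = 1, we may cancel 107 to get s ≡ t (mod 120).
We now compute 107⁻¹ mod 120 explicitly. Euclid's algorithm: 120 = 1·107 + 13, 107 = 8·13 + 3, 13 = 4·3 + 1; back-substituting gives 1 = 83·107 − 74·120, so 107⁻¹ ≡ 83 (mod 120).
For any y ∈ ℤ_{120}, x = 83(y − 76) mod 120 satisfies ψ(x) = 107·83(y − 76) + 76 ≡ y (since 107·83 ≡ 1 mod 120). So every y has a preimage.
Hence ψ is bijective.
Since ψ is bijective, we find ψ⁻¹(94): we need 107x ≡ 94 − 76 ≡ 18 (mod 120). Using 107⁻¹ = 83: x ≡ 83·18 = 1494 = 12·120 + 54, so x = 54.
Check: ψ(54) = 107·54 + 76 = 5854 = 48·120 + 94 ≡ 94 (mod 120).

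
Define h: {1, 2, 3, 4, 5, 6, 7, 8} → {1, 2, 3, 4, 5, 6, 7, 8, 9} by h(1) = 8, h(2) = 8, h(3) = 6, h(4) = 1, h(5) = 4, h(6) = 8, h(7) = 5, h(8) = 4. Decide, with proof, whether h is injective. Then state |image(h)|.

5

h(1) = 8 = h(2) with 1 ≠ 2, so h is not injective.
The image of h is {1, 4, 5, 6, 8}, which has 5 elements.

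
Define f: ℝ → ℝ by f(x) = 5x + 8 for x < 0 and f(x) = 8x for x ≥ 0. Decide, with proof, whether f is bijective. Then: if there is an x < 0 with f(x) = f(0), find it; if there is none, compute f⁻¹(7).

Both pieces are strictly increasing (slopes 5 and 8), so each is injective on its own interval.
The left piece maps (−∞, 0) onto (−∞, 8); the right piece maps [0, ∞) onto [0, ∞).
These images overlap. In particular f(0) = 0 (right piece), and solving 5x + 8 = 0 on the left piece gives x = −8/5 < 0.
So f(−8/5) = f(0) with −8/5 ≠ 0, and f is not injective, hence not bijective. This x = −8/5 is the requested value below 0.

-8/5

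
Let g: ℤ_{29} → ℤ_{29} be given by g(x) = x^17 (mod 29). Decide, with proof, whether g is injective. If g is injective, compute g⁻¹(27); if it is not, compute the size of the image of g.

Since 29 is prime, the nonzero elements of ℤ_{29} form a cyclic group of order 28.
As gcd(17, 28) = 1, raising to the 17th power is a bijection on this group: if a^17 ≡ b^17 then (ab^{−1})^17 = 1, and the only element of order dividing gcd(17, 28) = 1 is 1, so a = b.
With g(0) = 0 this makes g injective on all of ℤ_{29}, hence bijective (finite equal-size domain and codomain). In particular g is injective.
Since g is injective, we find the preimage of 27. The inverse of x ↦ x^17 on (ℤ_{29})^× is x ↦ x^5, because 17·5 = 85 = 3·28 + 1 ≡ 1 (mod 28) and x^{28} = 1 for x ≠ 0 (Fermat). So g⁻¹(27) = 27^5 mod 29.
Repeated squaring mod 29: 27^1 ≡ 27, 27^2 ≡ 27² = 729 ≡ 4, 27^4 ≡ 4² = 16. Since 5 = 4 + 1, 27^5 ≡ 16·27: 16·27 = 432 ≡ 26. So 27^5 ≡ 26 (mod 29).
Hence g⁻¹(27) = 26.

26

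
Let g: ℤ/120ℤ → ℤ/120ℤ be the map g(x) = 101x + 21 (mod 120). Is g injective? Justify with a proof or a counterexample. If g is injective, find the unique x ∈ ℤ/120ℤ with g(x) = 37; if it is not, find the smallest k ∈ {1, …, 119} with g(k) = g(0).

56

If g(x_1) = g(x_2), then 101x_1 ≡ 101x_2 (mod 120). Because gcd(101, 120) = 1, we may cancel 101 to get x_1 ≡ x_2 (mod 120).
Therefore g is injective.
We now compute 101⁻¹ mod 120 explicitly. Euclid's algorithm: 120 = 1·101 + 19, 101 = 5·19 + 6, 19 = 3·6 + 1; back-substituting gives 1 = 101·101 − 85·120, so 101⁻¹ ≡ 101 (mod 120).
Since g is injective, we compute g⁻¹(37): solve 101x + 21 ≡ 37 (mod 120), i.e. 101x ≡ 16 (mod 120).
Multiplying by 101⁻¹ = 101 gives x ≡ 101·16 = 1616 = 13·120 + 56 ≡ 56 (mod 120).
Check: g(56) = 101·56 + 21 = 5677 = 47·120 + 37 ≡ 37 (mod 120).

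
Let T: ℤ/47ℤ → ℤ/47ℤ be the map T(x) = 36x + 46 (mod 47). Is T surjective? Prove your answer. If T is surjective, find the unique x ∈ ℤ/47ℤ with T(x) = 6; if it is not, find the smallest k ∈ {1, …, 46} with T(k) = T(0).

25

Recall: surjectivity means every element of the codomain has a preimage under T.
Since gcd(36, 47) = 1, 36 is invertible modulo 47. Euclid's algorithm: 47 = 1·36 + 11, 36 = 3·11 + 3, 11 = 3·3 + 2, 3 = 1·2 + 1; back-substituting gives 1 = 17·36 − 13·47, so 36⁻¹ ≡ 17 (mod 47).
For any y ∈ ℤ/47ℤ, x = 17(y − 46) mod 47 satisfies T(x) = 36·17(y − 46) + 46 ≡ y (since 36·17 ≡ 1 mod 47). So every y has a preimage.
Thus T is surjective.
Since T is surjective, we compute T⁻¹(6): solve 36x + 46 ≡ 6 (mod 47), i.e. 36x ≡ 7 (mod 47).
Multiplying by 36⁻¹ = 17 gives x ≡ 17·7 = 119 = 2·47 + 25 ≡ 25 (mod 47).
Check: T(25) = 36·25 + 46 = 946 = 20·47 + 6 ≡ 6 (mod 47).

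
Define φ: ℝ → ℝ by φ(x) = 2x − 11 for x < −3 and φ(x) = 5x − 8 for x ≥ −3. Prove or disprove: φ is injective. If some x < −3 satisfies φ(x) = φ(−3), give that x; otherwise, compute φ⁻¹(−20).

Both pieces are strictly increasing (slopes 2 and 5), so each is injective on its own interval.
The left piece maps (−∞, −3) onto (−∞, −17); the right piece maps [−3, ∞) onto [−23, ∞).
These images overlap. In particular φ(−3) = −23 (right piece), and solving 2x − 11 = −23 on the left piece gives x = −6 < −3.
So φ(−6) = φ(−3) with −6 ≠ −3, and φ is not injective. This x = −6 is the requested value below −3.

-6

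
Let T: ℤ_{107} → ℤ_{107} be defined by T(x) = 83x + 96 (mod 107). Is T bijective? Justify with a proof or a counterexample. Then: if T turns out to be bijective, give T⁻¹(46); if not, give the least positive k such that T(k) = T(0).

Suppose T(u) = T(v) in ℤ_{107}. Then 83u + 96 ≡ 83v + 96 (mod 107), therefore 83(u − v) ≡ 0 (mod 107).
Since gcd(83, 107) = 1, 83 is invertible modulo 107, hence u − v ≡ 0 (mod 107), i.e. u = v.
We now compute 83⁻¹ mod 107 explicitly. Euclid's algorithm: 107 = 1·83 + 24, 83 = 3·24 + 11, 24 = 2·11 + 2, 11 = 5·2 + 1; back-substituting gives 1 = 49·83 − 38·107, so 83⁻¹ ≡ 49 (mod 107).
For any y ∈ ℤ_{107}, x = 49(y − 96) mod 107 satisfies T(x) = 83·49(y − 96) + 96 ≡ y (since 83·49 ≡ 1 mod 107). So every y has a preimage.
Therefore T is bijective.
Since T is bijective, we compute T⁻¹(46): solve 83x + 96 ≡ 46 (mod 107), i.e. 83x ≡ 57 (mod 107).
Multiplying by 83⁻¹ = 49 gives x ≡ 49·57 = 2793 = 26·107 + 11 ≡ 11 (mod 107).
Check: T(11) = 83·11 + 96 = 1009 = 9·107 + 46 ≡ 46 (mod 107).

11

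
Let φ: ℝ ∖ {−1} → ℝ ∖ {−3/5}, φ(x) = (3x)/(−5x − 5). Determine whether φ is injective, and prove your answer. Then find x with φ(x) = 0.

0

Suppose φ(s) = φ(t). Cross-multiplying: (3s)(−5t − 5) = (3t)(−5s − 5).
Expanding both sides and cancelling the symmetric terms leaves −15·(s − t) = 0. Since −15 ≠ 0, s = t. Therefore φ is injective.
Solving φ(x) = 0: cross-multiplying gives 3x = 0(−5x − 5), which rearranges to 3x = 0, so x = 0.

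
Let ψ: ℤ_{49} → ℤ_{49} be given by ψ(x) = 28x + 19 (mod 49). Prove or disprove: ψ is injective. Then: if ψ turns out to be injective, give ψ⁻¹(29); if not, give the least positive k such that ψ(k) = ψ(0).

Recall that ψ is injective if ψ(u) = ψ(v) implies u = v.
We have gcd(28, 49) = 7 > 1. Taking u = 0 and v = 7: ψ(0) = 19 and ψ(7) = 28·7 + 19 = 215 ≡ 19 (mod 49).
So ψ(0) = ψ(7) while 0 ≠ 7, so ψ is not injective.
Since ψ is not injective, we find the least positive k with ψ(k) = ψ(0): this means 28k ≡ 0 (mod 49), i.e. 49 ∣ 28k. Since gcd(28, 49) = 7, dividing through by 7 this holds exactly when 7 ∣ 4k, and as gcd(4, 7) = 1, exactly when 7 ∣ k.
The smallest positive such k is 7.

7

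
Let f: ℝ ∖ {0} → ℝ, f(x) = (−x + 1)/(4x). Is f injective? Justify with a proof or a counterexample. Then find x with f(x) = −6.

-1/23

Suppose f(a) = f(b). Cross-multiplying: (−a + 1)(4b) = (−b + 1)(4a).
Expanding both sides and cancelling the symmetric terms leaves −4·(a − b) = 0. Since −4 ≠ 0, a = b. Hence f is injective.
Solving f(x) = −6: cross-multiplying gives −x + 1 = −6(4x), which rearranges to 23x = −1, so x = −1/23.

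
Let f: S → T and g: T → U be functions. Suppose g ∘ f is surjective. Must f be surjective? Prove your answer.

not surjective

No. Take S = {1, 2, 3}, T = {1, 2, 3, 4, 5, 6}, U = {1}, f(a) = 1 for every a ∈ S, and g(b) = 1 for every b ∈ T.
Then g ∘ f is surjective onto {1}, but 6 ∈ T has no preimage under f, so f is not surjective.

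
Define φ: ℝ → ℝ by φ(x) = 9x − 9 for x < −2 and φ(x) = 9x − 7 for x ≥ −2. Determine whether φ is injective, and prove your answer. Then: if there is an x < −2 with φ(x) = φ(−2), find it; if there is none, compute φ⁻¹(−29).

Both pieces are strictly increasing (slopes 9 and 9), so each is injective on its own interval.
The left piece maps (−∞, −2) onto (−∞, −27); the right piece maps [−2, ∞) onto [−25, ∞).
These images are disjoint, so no value is attained by both pieces. So φ is injective.
Because the two images are disjoint, no x < −2 has φ(x) = φ(−2), so we compute φ⁻¹(−29): −29 lies in (−∞, −27), so solve 9x − 9 = −29: x = (−29 + 9)/9 = −20/9.

-20/9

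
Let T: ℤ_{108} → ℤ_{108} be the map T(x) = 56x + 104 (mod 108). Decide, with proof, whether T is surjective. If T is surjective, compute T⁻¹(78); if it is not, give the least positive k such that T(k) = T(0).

27

Since gcd(56, 108) = 4, we have 56x ≡ 0 (mod 4) for all x, so T(x) ≡ 0 (mod 4).
But 1 ≢ 0 (mod 4), so 1 ∈ ℤ_{108} has no preimage. Hence T is not surjective.
Since T is not surjective, we find the least positive k with T(k) = T(0): this means 56k ≡ 0 (mod 108), i.e. 108 ∣ 56k. Since gcd(56, 108) = 4, dividing through by 4 this holds exactly when 27 ∣ 14k, and as gcd(14, 27) = 1, exactly when 27 ∣ k.
The smallest positive such k is 27.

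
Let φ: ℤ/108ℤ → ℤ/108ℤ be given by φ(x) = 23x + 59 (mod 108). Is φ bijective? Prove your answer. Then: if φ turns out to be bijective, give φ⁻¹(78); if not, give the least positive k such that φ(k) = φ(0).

29

If φ(a) = φ(b), then 23a ≡ 23b (mod 108). Because gcd(23, 108) = 1, we may cancel 23 to get a ≡ b (mod 108).
We now compute 23⁻¹ mod 108 explicitly. Euclid's algorithm: 108 = 4·23 + 16, 23 = 1·16 + 7, 16 = 2·7 + 2, 7 = 3·2 + 1; back-substituting gives 1 = 47·23 − 10·108, so 23⁻¹ ≡ 47 (mod 108).
Then y ↦ 47(y − 59) is a two-sided inverse to φ, so every y ∈ ℤ/108ℤ has a preimage.
Thus φ is bijective.
Since φ is bijective, we find φ⁻¹(78): we need 23x ≡ 78 − 59 ≡ 19 (mod 108). Using 23⁻¹ = 47: x ≡ 47·19 = 893 = 8·108 + 29, so x = 29.
Check: φ(29) = 23·29 + 59 = 726 = 6·108 + 78 ≡ 78 (mod 108).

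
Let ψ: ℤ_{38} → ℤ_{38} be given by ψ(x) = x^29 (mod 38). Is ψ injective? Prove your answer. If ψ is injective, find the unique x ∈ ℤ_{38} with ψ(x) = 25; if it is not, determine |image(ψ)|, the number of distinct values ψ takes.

5

Computing x^29 mod 38 for each x (by repeated squaring, reducing mod 38 at every step), the values ψ(0), ψ(1), …, ψ(37) are: 0, 1, 34, 29, 16, 25, 36, 11, 12, 5, 14, 7, 8, 21, 32, 3, 28, 23, 18, 19, 20, 15, 10, 35, 6, 17, 30, 31, 24, 33, 26, 27, 2, 13, 22, 9, 4, 37.
Every element of ℤ_{38} appears exactly once in this list, so ψ is a bijection, and in particular injective.
Since ψ is injective, we read off the preimage of 25 from the same table: ψ(5) = 25, so ψ⁻¹(25) = 5.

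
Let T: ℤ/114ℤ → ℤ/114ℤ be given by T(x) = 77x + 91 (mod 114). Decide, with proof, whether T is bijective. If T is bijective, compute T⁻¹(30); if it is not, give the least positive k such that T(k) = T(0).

91

By definition, T is injective when T(x_1) = T(x_2) forces x_1 = x_2.
If T(x_1) = T(x_2), then 77x_1 ≡ 77x_2 (mod 114). Because gcd(77, 114) = 1, we may cancel 77 to get x_1 ≡ x_2 (mod 114).
We now compute 77⁻¹ mod 114 explicitly. Euclid's algorithm: 114 = 1·77 + 37, 77 = 2·37 + 3, 37 = 12·3 + 1; back-substituting gives 1 = 77·77 − 52·114, so 77⁻¹ ≡ 77 (mod 114).
For any y ∈ ℤ/114ℤ, x = 77(y − 91) mod 114 satisfies T(x) = 77·77(y − 91) + 91 ≡ y (since 77·77 ≡ 1 mod 114). So every y has a preimage.
Thus T is bijective.
Since T is bijective, we find T⁻¹(30): we need 77x ≡ 30 − 91 ≡ 53 (mod 114). Using 77⁻¹ = 77: x ≡ 77·53 = 4081 = 35·114 + 91, so x = 91.
Check: T(91) = 77·91 + 91 = 7098 = 62·114 + 30 ≡ 30 (mod 114).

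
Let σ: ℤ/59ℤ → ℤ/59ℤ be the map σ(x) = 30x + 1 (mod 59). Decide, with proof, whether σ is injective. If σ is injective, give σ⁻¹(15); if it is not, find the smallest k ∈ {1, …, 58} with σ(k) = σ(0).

28

If σ(a) = σ(b), then 30a ≡ 30b (mod 59). Because gcd(30, 59) = 1, we may cancel 30 to get a ≡ b (mod 59).
Therefore σ is injective.
We now compute 30⁻¹ mod 59 explicitly. Euclid's algorithm: 59 = 1·30 + 29, 30 = 1·29 + 1; back-substituting gives 1 = 2·30 − 1·59, so 30⁻¹ ≡ 2 (mod 59).
Since σ is injective, we find σ⁻¹(15): we need 30x ≡ 15 − 1 ≡ 14 (mod 59). Using 30⁻¹ = 2: x ≡ 2·14 = 28, so x = 28.
Check: σ(28) = 30·28 + 1 = 841 = 14·59 + 15 ≡ 15 (mod 59).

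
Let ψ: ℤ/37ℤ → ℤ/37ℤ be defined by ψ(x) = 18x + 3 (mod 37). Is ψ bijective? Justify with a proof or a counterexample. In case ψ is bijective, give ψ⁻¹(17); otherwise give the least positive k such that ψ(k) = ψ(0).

Suppose ψ(x_1) = ψ(x_2) in ℤ/37ℤ. Then 18x_1 + 3 ≡ 18x_2 + 3 (mod 37), therefore 18(x_1 − x_2) ≡ 0 (mod 37).
Since gcd(18, 37) = 1, 18 is invertible modulo 37, therefore x_1 − x_2 ≡ 0 (mod 37), i.e. x_1 = x_2.
We now compute 18⁻¹ mod 37 explicitly. Euclid's algorithm: 37 = 2·18 + 1; back-substituting gives 1 = 35·18 − 17·37, so 18⁻¹ ≡ 35 (mod 37).
For any y ∈ ℤ/37ℤ, x = 35(y − 3) mod 37 satisfies ψ(x) = 18·35(y − 3) + 3 ≡ y (since 18·35 ≡ 1 mod 37). So every y has a preimage.
Thus ψ is bijective.
Since ψ is bijective, we find ψ⁻¹(17): we need 18x ≡ 17 − 3 ≡ 14 (mod 37). Using 18⁻¹ = 35: x ≡ 35·14 = 490 = 13·37 + 9, so x = 9.
Check: ψ(9) = 18·9 + 3 = 165 = 4·37 + 17 ≡ 17 (mod 37).

9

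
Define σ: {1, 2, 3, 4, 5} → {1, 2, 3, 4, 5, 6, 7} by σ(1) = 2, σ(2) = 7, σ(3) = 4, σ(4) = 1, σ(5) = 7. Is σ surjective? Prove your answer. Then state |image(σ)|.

No element maps to 3, so σ is not surjective.
The image of σ is {1, 2, 4, 7}, which has 4 elements.

4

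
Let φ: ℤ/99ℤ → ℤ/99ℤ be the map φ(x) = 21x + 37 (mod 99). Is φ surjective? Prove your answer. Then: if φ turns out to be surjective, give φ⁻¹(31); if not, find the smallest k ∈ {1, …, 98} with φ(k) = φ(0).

33

Since gcd(21, 99) = 3, we have 21x ≡ 0 (mod 3) for all x, so φ(x) ≡ 1 (mod 3).
But 0 ≢ 1 (mod 3), so 0 ∈ ℤ/99ℤ has no preimage. Therefore φ is not surjective.
Since φ is not surjective, we find the least positive k with φ(k) = φ(0): this means 21k ≡ 0 (mod 99), i.e. 99 ∣ 21k. Since gcd(21, 99) = 3, dividing through by 3 this holds exactly when 33 ∣ 7k, and as gcd(7, 33) = 1, exactly when 33 ∣ k.
The smallest positive such k is 33.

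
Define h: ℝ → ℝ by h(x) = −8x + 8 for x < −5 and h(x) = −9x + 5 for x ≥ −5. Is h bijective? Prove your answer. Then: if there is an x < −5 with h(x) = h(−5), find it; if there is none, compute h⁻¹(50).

-21/4

Both pieces are strictly decreasing (slopes −8 and −9), so each is injective on its own interval.
The left piece maps (−∞, −5) onto (48, ∞); the right piece maps [−5, ∞) onto (−∞, 50].
These images overlap. In particular h(−5) = 50 (right piece), and solving −8x + 8 = 50 on the left piece gives x = −21/4 < −5.
So h(−21/4) = h(−5) with −21/4 ≠ −5, and h is not injective, hence not bijective. This x = −21/4 is the requested value below −5.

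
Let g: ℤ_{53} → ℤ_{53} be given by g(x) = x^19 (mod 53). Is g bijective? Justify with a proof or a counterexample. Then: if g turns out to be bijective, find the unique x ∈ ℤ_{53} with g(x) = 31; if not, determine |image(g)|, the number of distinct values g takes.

Since 53 is prime, the nonzero elements of ℤ_{53} form a cyclic group of order 52.
As gcd(19, 52) = 1, raising to the 19th power is a bijection on this group: if x_1^19 ≡ x_2^19 then (x_1x_2^{−1})^19 = 1, and the only element of order dividing gcd(19, 52) = 1 is 1, so x_1 = x_2.
With g(0) = 0 this makes g injective on all of ℤ_{53}, hence bijective (finite equal-size domain and codomain). In particular g is bijective.
Since g is bijective, we find the preimage of 31. The inverse of x ↦ x^19 on (ℤ_{53})^× is x ↦ x^11, because 19·11 = 209 = 4·52 + 1 ≡ 1 (mod 52) and x^{52} = 1 for x ≠ 0 (Fermat). So g⁻¹(31) = 31^11 mod 53.
Repeated squaring mod 53: 31^1 ≡ 31, 31^2 ≡ 31² = 961 ≡ 7, 31^4 ≡ 7² = 49, 31^8 ≡ 49² = 2401 ≡ 16. Since 11 = 8 + 2 + 1, 31^11 ≡ 16·7·31: 16·7 = 112 ≡ 6, then 6·31 = 186 ≡ 27. So 31^11 ≡ 27 (mod 53).
Hence g⁻¹(31) = 27.

27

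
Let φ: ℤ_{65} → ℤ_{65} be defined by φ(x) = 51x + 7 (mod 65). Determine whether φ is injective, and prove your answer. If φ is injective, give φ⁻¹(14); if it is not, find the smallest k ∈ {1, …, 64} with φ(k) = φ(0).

Suppose φ(a) = φ(b) in ℤ_{65}. Then 51a + 7 ≡ 51b + 7 (mod 65), so 51(a − b) ≡ 0 (mod 65).
Since gcd(51, 65) = 1, 51 is invertible modulo 65, therefore a − b ≡ 0 (mod 65), i.e. a = b.
Therefore φ is injective.
We now compute 51⁻¹ mod 65 explicitly. Euclid's algorithm: 65 = 1·51 + 14, 51 = 3·14 + 9, 14 = 1·9 + 5, 9 = 1·5 + 4, 5 = 1·4 + 1; back-substituting gives 1 = 51·51 − 40·65, so 51⁻¹ ≡ 51 (mod 65).
Since φ is injective, we compute φ⁻¹(14): solve 51x + 7 ≡ 14 (mod 65), i.e. 51x ≡ 7 (mod 65).
Multiplying by 51⁻¹ = 51 gives x ≡ 51·7 = 357 = 5·65 + 32 ≡ 32 (mod 65).
Check: φ(32) = 51·32 + 7 = 1639 = 25·65 + 14 ≡ 14 (mod 65).

32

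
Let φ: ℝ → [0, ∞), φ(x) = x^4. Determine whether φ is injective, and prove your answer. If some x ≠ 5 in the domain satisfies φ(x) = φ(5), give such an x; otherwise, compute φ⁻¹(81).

φ(5) = 625 = (−5)^4 = φ(−5) (since 4 is even), with 5 ≠ −5. So φ is not injective.
For the follow-up, such an x exists: taking x = −5 ∈ ℝ gives φ(−5) = 625 = φ(5) with −5 ≠ 5.

-5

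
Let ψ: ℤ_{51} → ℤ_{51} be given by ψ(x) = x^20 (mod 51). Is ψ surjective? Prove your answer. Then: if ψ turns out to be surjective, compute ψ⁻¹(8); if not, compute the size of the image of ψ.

ψ(1) = 1^20 = 1.
ψ(4): Repeated squaring mod 51: 4^1 ≡ 4, 4^2 ≡ 4² = 16, 4^4 ≡ 16² = 256 ≡ 1, 4^8 ≡ 1² = 1, 4^16 ≡ 1² = 1. Since 20 = 16 + 4, 4^20 ≡ 1·1: 1·1 = 1. So 4^20 ≡ 1 (mod 51).
So ψ(1) = ψ(4) = 1 while 1 ≠ 4, so ψ is not injective.
A non-injective map from the 51-element set ℤ_{51} to itself takes at most 50 distinct values, so it cannot be surjective. So ψ is not surjective.
Since ψ is not surjective, we determine |image(ψ)|. Computing x^20 mod 51 for each x (by repeated squaring, reducing mod 51 at every step), the values ψ(0), ψ(1), …, ψ(50) are: 0, 1, 16, 30, 1, 13, 21, 4, 16, 33, 4, 4, 30, 1, 13, 33, 1, 34, 18, 16, 13, 18, 13, 4, 21, 16, 16, 21, 4, 13, 18, 13, 16, 18, 34, 1, 33, 13, 1, 30, 4, 4, 33, 16, 4, 21, 13, 1, 30, 16, 1.
The distinct values are {0, 1, 4, 13, 16, 18, 21, 30, 33, 34}; there are 10 of them.

10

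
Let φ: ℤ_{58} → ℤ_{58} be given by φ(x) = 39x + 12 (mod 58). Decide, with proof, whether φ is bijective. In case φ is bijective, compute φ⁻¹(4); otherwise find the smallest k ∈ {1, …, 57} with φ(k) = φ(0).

34

Recall: φ is injective if φ(a) = φ(b) implies a = b.
If φ(a) = φ(b), then 39a ≡ 39b (mod 58). Because gcd(39, 58) = 1, we may cancel 39 to get a ≡ b (mod 58).
We now compute 39⁻¹ mod 58 explicitly. Euclid's algorithm: 58 = 1·39 + 19, 39 = 2·19 + 1; back-substituting gives 1 = 3·39 − 2·58, so 39⁻¹ ≡ 3 (mod 58).
Then y ↦ 3(y − 12) is a two-sided inverse to φ, so every y ∈ ℤ_{58} has a preimage.
Hence φ is bijective.
Since φ is bijective, we compute φ⁻¹(4): solve 39x + 12 ≡ 4 (mod 58), i.e. 39x ≡ 50 (mod 58).
Multiplying by 39⁻¹ = 3 gives x ≡ 3·50 = 150 = 2·58 + 34 ≡ 34 (mod 58).
Check: φ(34) = 39·34 + 12 = 1338 = 23·58 + 4 ≡ 4 (mod 58).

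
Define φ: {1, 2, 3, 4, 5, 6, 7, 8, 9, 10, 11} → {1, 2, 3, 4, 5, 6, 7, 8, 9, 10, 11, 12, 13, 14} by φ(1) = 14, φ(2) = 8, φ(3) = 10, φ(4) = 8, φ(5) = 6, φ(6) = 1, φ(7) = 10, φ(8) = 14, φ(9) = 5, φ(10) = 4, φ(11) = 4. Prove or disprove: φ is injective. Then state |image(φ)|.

7

φ(2) = 8 = φ(4) with 2 ≠ 4, so φ is not injective.
The image of φ is {1, 4, 5, 6, 8, 10, 14}, which has 7 elements.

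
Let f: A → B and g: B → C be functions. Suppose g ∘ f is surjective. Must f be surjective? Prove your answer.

No. Take A = {0}, B = {0, 1, 2, 3}, C = {0}, f(a) = 0 for every a ∈ A, and g(b) = 0 for every b ∈ B.
Then g ∘ f is surjective onto {0}, but 3 ∈ B has no preimage under f, so f is not surjective.

not surjective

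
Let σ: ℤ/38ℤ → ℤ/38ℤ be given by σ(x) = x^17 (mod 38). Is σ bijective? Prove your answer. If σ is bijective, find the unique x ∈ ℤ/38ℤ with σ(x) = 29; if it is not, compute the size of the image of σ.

21

Computing x^17 mod 38 for each x (by repeated squaring, reducing mod 38 at every step), the values σ(0), σ(1), …, σ(37) are: 0, 1, 10, 13, 24, 23, 16, 11, 12, 17, 2, 7, 8, 3, 34, 33, 6, 9, 18, 19, 20, 29, 32, 5, 4, 35, 30, 31, 36, 21, 26, 27, 22, 15, 14, 25, 28, 37.
Every element of ℤ/38ℤ appears exactly once in this list, so σ is a bijection, and in particular bijective.
Since σ is bijective, we read off the preimage of 29 from the same table: σ(21) = 29, so σ⁻¹(29) = 21.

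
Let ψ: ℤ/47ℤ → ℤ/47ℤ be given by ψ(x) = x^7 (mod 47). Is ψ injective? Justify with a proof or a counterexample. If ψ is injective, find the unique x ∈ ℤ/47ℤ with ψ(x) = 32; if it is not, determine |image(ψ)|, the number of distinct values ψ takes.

16

Since 47 is prime, the nonzero elements of ℤ/47ℤ form a cyclic group of order 46.
As gcd(7, 46) = 1, raising to the 7th power is a bijection on this group: if s^7 ≡ t^7 then (st^{−1})^7 = 1, and the only element of order dividing gcd(7, 46) = 1 is 1, so s = t.
With ψ(0) = 0 this makes ψ injective on all of ℤ/47ℤ, hence bijective (finite equal-size domain and codomain). In particular ψ is injective.
Since ψ is injective, we find the preimage of 32. The inverse of x ↦ x^7 on (ℤ/47ℤ)^× is x ↦ x^33, because 7·33 = 231 = 5·46 + 1 ≡ 1 (mod 46) and x^{46} = 1 for x ≠ 0 (Fermat). So ψ⁻¹(32) = 32^33 mod 47.
Repeated squaring mod 47: 32^1 ≡ 32, 32^2 ≡ 32² = 1024 ≡ 37, 32^4 ≡ 37² = 1369 ≡ 6, 32^8 ≡ 6² = 36, 32^16 ≡ 36² = 1296 ≡ 27, 32^32 ≡ 27² = 729 ≡ 24. Since 33 = 32 + 1, 32^33 ≡ 24·32: 24·32 = 768 ≡ 16. So 32^33 ≡ 16 (mod 47).
Hence ψ⁻¹(32) = 16.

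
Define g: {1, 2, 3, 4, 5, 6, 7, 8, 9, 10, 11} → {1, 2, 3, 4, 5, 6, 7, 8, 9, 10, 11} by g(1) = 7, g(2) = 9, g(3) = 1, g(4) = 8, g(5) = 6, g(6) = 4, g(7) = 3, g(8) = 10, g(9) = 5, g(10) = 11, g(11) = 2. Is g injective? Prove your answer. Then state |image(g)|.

The values g(1), …, g(11) are 7, 9, 1, 8, 6, 4, 3, 10, 5, 11, 2 — all distinct.
So g(u) = g(v) only when u = v, and g is injective.
The image of g is {1, 2, 3, 4, 5, 6, 7, 8, 9, 10, 11}, which has 11 elements.

11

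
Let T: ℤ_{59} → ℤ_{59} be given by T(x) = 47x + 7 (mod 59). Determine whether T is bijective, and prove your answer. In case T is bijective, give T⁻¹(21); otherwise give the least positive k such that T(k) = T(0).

48

Recall: T is injective when T(u) = T(v) forces u = v.
If T(u) = T(v), then 47u ≡ 47v (mod 59). Because gcd(47, 59) = 1, we may cancel 47 to get u ≡ v (mod 59).
We now compute 47⁻¹ mod 59 explicitly. Euclid's algorithm: 59 = 1·47 + 12, 47 = 3·12 + 11, 12 = 1·11 + 1; back-substituting gives 1 = 54·47 − 43·59, so 47⁻¹ ≡ 54 (mod 59).
Then y ↦ 54(y − 7) is a two-sided inverse to T, so every y ∈ ℤ_{59} has a preimage.
So T is bijective.
Since T is bijective, we compute T⁻¹(21): solve 47x + 7 ≡ 21 (mod 59), i.e. 47x ≡ 14 (mod 59).
Multiplying by 47⁻¹ = 54 gives x ≡ 54·14 = 756 = 12·59 + 48 ≡ 48 (mod 59).
Check: T(48) = 47·48 + 7 = 2263 = 38·59 + 21 ≡ 21 (mod 59).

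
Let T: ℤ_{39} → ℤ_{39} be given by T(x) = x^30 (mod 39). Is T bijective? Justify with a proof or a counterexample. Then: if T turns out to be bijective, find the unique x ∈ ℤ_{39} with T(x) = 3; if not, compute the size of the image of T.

T(1) = 1^30 = 1.
T(4): Repeated squaring mod 39: 4^1 ≡ 4, 4^2 ≡ 4² = 16, 4^4 ≡ 16² = 256 ≡ 22, 4^8 ≡ 22² = 484 ≡ 16, 4^16 ≡ 16² = 256 ≡ 22. Since 30 = 16 + 8 + 4 + 2, 4^30 ≡ 22·16·22·16: 22·16 = 352 ≡ 1, then 1·22 = 22, then 22·16 = 352 ≡ 1. So 4^30 ≡ 1 (mod 39).
So T(1) = T(4) = 1 while 1 ≠ 4, thus T is not injective, hence not bijective.
Since T is not bijective, we determine |image(T)|. Computing x^30 mod 39 for each x (by repeated squaring, reducing mod 39 at every step), the values T(0), T(1), …, T(38) are: 0, 1, 25, 27, 1, 25, 12, 25, 25, 27, 1, 25, 27, 13, 1, 12, 1, 1, 12, 25, 25, 12, 1, 1, 12, 1, 13, 27, 25, 1, 27, 25, 25, 12, 25, 1, 27, 25, 1.
The distinct values are {0, 1, 12, 13, 25, 27}; there are 6 of them.

6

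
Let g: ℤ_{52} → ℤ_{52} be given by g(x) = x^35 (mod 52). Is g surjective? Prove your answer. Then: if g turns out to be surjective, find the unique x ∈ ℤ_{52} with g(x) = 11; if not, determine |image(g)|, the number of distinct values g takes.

39

g(0) = 0^35 = 0.
g(26): Repeated squaring mod 52: 26^1 ≡ 26, 26^2 ≡ 26² = 676 ≡ 0, 26^4 ≡ 0² = 0, 26^8 ≡ 0² = 0, 26^16 ≡ 0² = 0, 26^32 ≡ 0² = 0. Since 35 = 32 + 2 + 1, 26^35 ≡ 0·0·26: 0·0 = 0, then 0·26 = 0. So 26^35 ≡ 0 (mod 52).
So g(0) = g(26) = 0 while 0 ≠ 26, hence g is not injective.
A non-injective map from the 52-element set ℤ_{52} to itself takes at most 51 distinct values, so it cannot be surjective. Therefore g is not surjective.
Since g is not surjective, we determine |image(g)|. Computing x^35 mod 52 for each x (by repeated squaring, reducing mod 52 at every step), the values g(0), g(1), …, g(51) are: 0, 1, 20, 35, 36, 21, 24, 15, 44, 29, 4, 19, 12, 13, 40, 7, 48, 49, 8, 11, 28, 5, 16, 43, 32, 25, 0, 27, 20, 9, 36, 47, 24, 41, 44, 3, 4, 45, 12, 39, 40, 33, 48, 23, 8, 37, 28, 31, 16, 17, 32, 51.
The distinct values are {0, 1, 3, 4, 5, 7, 8, 9, 11, 12, 13, 15, 16, 17, 19, 20, 21, 23, 24, 25, 27, 28, 29, 31, 32, 33, 35, 36, 37, 39, 40, 41, 43, 44, 45, 47, 48, 49, 51}; there are 39 of them.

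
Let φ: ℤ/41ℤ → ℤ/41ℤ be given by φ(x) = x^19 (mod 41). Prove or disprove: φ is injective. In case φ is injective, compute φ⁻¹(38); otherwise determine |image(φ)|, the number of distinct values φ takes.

14

Since 41 is prime, the nonzero elements of ℤ/41ℤ form a cyclic group of order 40.
As gcd(19, 40) = 1, raising to the 19th power is a bijection on this group: if a^19 ≡ b^19 then (ab^{−1})^19 = 1, and the only element of order dividing gcd(19, 40) = 1 is 1, so a = b.
With φ(0) = 0 this makes φ injective on all of ℤ/41ℤ, hence bijective (finite equal-size domain and codomain). In particular φ is injective.
Since φ is injective, we find the preimage of 38. The inverse of x ↦ x^19 on (ℤ/41ℤ)^× is x ↦ x^19, because 19·19 = 361 = 9·40 + 1 ≡ 1 (mod 40) and x^{40} = 1 for x ≠ 0 (Fermat). So φ⁻¹(38) = 38^19 mod 41.
Repeated squaring mod 41: 38^1 ≡ 38, 38^2 ≡ 38² = 1444 ≡ 9, 38^4 ≡ 9² = 81 ≡ 40, 38^8 ≡ 40² = 1600 ≡ 1, 38^16 ≡ 1² = 1. Since 19 = 16 + 2 + 1, 38^19 ≡ 1·9·38: 1·9 = 9, then 9·38 = 342 ≡ 14. So 38^19 ≡ 14 (mod 41).
Hence φ⁻¹(38) = 14.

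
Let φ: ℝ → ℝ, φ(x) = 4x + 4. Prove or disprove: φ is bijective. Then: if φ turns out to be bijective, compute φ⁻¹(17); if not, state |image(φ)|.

Suppose φ(u) = φ(v). Then 4u + 4 = 4v + 4, thus 4u = 4v, so u = v.
For any y ∈ ℝ, x = (y − 4)/4 satisfies φ(x) = y.
Thus φ is bijective.
Since φ is bijective, we compute φ⁻¹(17) = (17 − 4)/4 = 13/4.

13/4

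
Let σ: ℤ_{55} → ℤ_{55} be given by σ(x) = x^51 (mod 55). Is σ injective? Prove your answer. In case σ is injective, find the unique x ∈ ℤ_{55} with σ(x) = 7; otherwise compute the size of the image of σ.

18

Computing x^51 mod 55 for each x (by repeated squaring, reducing mod 55 at every step), the values σ(0), σ(1), …, σ(54) are: 0, 1, 13, 47, 4, 5, 6, 18, 52, 9, 10, 11, 23, 2, 14, 15, 16, 28, 7, 19, 20, 21, 33, 12, 24, 25, 26, 38, 17, 29, 30, 31, 43, 22, 34, 35, 36, 48, 27, 39, 40, 41, 53, 32, 44, 45, 46, 3, 37, 49, 50, 51, 8, 42, 54.
Every element of ℤ_{55} appears exactly once in this list, so σ is a bijection, and in particular injective.
Since σ is injective, we read off the preimage of 7 from the same table: σ(18) = 7, so σ⁻¹(7) = 18.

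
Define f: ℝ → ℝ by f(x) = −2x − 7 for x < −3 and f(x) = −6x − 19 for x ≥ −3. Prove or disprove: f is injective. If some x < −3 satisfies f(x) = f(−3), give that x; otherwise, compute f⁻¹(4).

-11/2

Both pieces are strictly decreasing (slopes −2 and −6), so each is injective on its own interval.
The left piece maps (−∞, −3) onto (−1, ∞); the right piece maps [−3, ∞) onto (−∞, −1].
These images are disjoint, so no value is attained by both pieces. Thus f is injective.
Because the two images are disjoint, no x < −3 has f(x) = f(−3), so we compute f⁻¹(4): 4 lies in (−1, ∞), so solve −2x − 7 = 4: x = (4 + 7)/(−2) = −11/2.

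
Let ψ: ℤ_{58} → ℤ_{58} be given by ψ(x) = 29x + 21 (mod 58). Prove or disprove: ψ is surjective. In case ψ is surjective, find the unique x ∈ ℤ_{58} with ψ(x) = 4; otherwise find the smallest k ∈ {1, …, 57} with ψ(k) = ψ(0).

2

Since gcd(29, 58) = 29, we have 29x ≡ 0 (mod 29) for all x, so ψ(x) ≡ 21 (mod 29).
But 0 ≢ 21 (mod 29), so 0 ∈ ℤ_{58} has no preimage. Thus ψ is not surjective.
Since ψ is not surjective, we find the least positive k with ψ(k) = ψ(0): this means 29k ≡ 0 (mod 58), i.e. 58 ∣ 29k. Since gcd(29, 58) = 29, dividing through by 29 this holds exactly when 2 ∣ k.
The smallest positive such k is 2.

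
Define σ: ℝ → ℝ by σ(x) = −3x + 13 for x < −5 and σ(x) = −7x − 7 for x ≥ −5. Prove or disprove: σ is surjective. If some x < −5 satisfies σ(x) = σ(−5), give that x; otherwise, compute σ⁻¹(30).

-17/3

Both pieces are strictly decreasing (slopes −3 and −7), so each is injective on its own interval.
The left piece maps (−∞, −5) onto (28, ∞); the right piece maps [−5, ∞) onto (−∞, 28].
These images together cover ℝ, so σ is surjective.
Because the two images are disjoint, no x < −5 has σ(x) = σ(−5), so we compute σ⁻¹(30): 30 lies in (28, ∞), so solve −3x + 13 = 30: x = (30 − 13)/(−3) = −17/3.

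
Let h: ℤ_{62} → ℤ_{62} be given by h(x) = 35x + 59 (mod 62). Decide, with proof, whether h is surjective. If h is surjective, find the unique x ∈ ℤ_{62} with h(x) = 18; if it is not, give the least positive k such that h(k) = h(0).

Since gcd(35, 62) = 1, 35 is invertible modulo 62. Euclid's algorithm: 62 = 1·35 + 27, 35 = 1·27 + 8, 27 = 3·8 + 3, 8 = 2·3 + 2, 3 = 1·2 + 1; back-substituting gives 1 = 39·35 − 22·62, so 35⁻¹ ≡ 39 (mod 62).
For any y ∈ ℤ_{62}, x = 39(y − 59) mod 62 satisfies h(x) = 35·39(y − 59) + 59 ≡ y (since 35·39 ≡ 1 mod 62). So every y has a preimage.
So h is surjective.
Since h is surjective, we find h⁻¹(18): we need 35x ≡ 18 − 59 ≡ 21 (mod 62). Using 35⁻¹ = 39: x ≡ 39·21 = 819 = 13·62 + 13, so x = 13.
Check: h(13) = 35·13 + 59 = 514 = 8·62 + 18 ≡ 18 (mod 62).

13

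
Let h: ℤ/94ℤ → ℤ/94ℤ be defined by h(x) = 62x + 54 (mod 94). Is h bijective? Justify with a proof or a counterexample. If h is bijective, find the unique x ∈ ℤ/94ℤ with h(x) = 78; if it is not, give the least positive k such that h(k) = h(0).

We have gcd(62, 94) = 2 > 1. Taking a = 0 and b = 47: h(0) = 54 and h(47) = 62·47 + 54 = 2968 ≡ 54 (mod 94).
So h(0) = h(47) while 0 ≠ 47, so h is not injective, hence not bijective.
Since h is not bijective, we find the least positive k with h(k) = h(0): this means 62k ≡ 0 (mod 94), i.e. 94 ∣ 62k. Since gcd(62, 94) = 2, dividing through by 2 this holds exactly when 47 ∣ 31k, and as gcd(31, 47) = 1, exactly when 47 ∣ k.
The smallest positive such k is 47.

47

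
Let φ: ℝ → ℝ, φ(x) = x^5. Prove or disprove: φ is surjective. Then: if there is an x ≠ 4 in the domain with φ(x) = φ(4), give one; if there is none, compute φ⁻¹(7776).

For any y ∈ ℝ, x = y^{1/5} ∈ ℝ gives φ(x) = y, so φ is surjective.
Since x ↦ x^5 is strictly increasing on ℝ, it is injective there, so no x ≠ 4 in the domain has φ(x) = φ(4). We therefore compute φ⁻¹(7776) = 7776^{1/5} = 6 (indeed 6^5 = 7776).

6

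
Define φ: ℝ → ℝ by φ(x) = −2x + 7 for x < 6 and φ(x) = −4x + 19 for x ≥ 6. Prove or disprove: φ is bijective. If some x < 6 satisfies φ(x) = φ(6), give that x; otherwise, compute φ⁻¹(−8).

27/4

Both pieces are strictly decreasing (slopes −2 and −4), so each is injective on its own interval.
The left piece maps (−∞, 6) onto (−5, ∞); the right piece maps [6, ∞) onto (−∞, −5].
Since −5 = −5, the images partition ℝ: φ is injective and surjective, hence bijective.
Because the two images are disjoint, no x < 6 has φ(x) = φ(6), so we compute φ⁻¹(−8): −8 lies in (−∞, −5], so solve −4x + 19 = −8: x = (−8 − 19)/(−4) = 27/4.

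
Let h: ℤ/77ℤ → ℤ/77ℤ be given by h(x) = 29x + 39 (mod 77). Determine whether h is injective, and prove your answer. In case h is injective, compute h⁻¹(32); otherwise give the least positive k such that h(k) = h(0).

21

If h(x_1) = h(x_2), then 29x_1 ≡ 29x_2 (mod 77). Because gcd(29, 77) = 1, we may cancel 29 to get x_1 ≡ x_2 (mod 77).
So h is injective.
We now compute 29⁻¹ mod 77 explicitly. Euclid's algorithm: 77 = 2·29 + 19, 29 = 1·19 + 10, 19 = 1·10 + 9, 10 = 1·9 + 1; back-substituting gives 1 = 8·29 − 3·77, so 29⁻¹ ≡ 8 (mod 77).
Since h is injective, we compute h⁻¹(32): solve 29x + 39 ≡ 32 (mod 77), i.e. 29x ≡ 70 (mod 77).
Multiplying by 29⁻¹ = 8 gives x ≡ 8·70 = 560 = 7·77 + 21 ≡ 21 (mod 77).
Check: h(21) = 29·21 + 39 = 648 = 8·77 + 32 ≡ 32 (mod 77).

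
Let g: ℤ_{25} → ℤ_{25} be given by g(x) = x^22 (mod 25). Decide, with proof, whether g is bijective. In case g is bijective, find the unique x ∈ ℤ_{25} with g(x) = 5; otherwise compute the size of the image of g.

g(0) = 0^22 = 0.
g(5): Repeated squaring mod 25: 5^1 ≡ 5, 5^2 ≡ 5² = 25 ≡ 0, 5^4 ≡ 0² = 0, 5^8 ≡ 0² = 0, 5^16 ≡ 0² = 0. Since 22 = 16 + 4 + 2, 5^22 ≡ 0·0·0: 0·0 = 0, then 0·0 = 0. So 5^22 ≡ 0 (mod 25).
So g(0) = g(5) = 0 while 0 ≠ 5, hence g is not injective, hence not bijective.
Since g is not bijective, we determine |image(g)|. Computing x^22 mod 25 for each x (by repeated squaring, reducing mod 25 at every step), the values g(0), g(1), …, g(24) are: 0, 1, 4, 9, 16, 0, 11, 24, 14, 6, 0, 21, 19, 19, 21, 0, 6, 14, 24, 11, 0, 16, 9, 4, 1.
The distinct values are {0, 1, 4, 6, 9, 11, 14, 16, 19, 21, 24}; there are 11 of them.

11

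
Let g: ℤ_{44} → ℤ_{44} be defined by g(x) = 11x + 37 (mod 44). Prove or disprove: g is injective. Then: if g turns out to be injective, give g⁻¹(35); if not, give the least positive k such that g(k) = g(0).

4

We have gcd(11, 44) = 11 > 1. Taking x_1 = 0 and x_2 = 4: g(0) = 37 and g(4) = 11·4 + 37 = 81 ≡ 37 (mod 44).
So g(0) = g(4) while 0 ≠ 4, thus g is not injective.
Since g is not injective, we find the least positive k with g(k) = g(0): this means 11k ≡ 0 (mod 44), i.e. 44 ∣ 11k. Since gcd(11, 44) = 11, dividing through by 11 this holds exactly when 4 ∣ k.
The smallest positive such k is 4.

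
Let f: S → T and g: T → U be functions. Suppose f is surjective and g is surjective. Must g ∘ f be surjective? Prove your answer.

Let c ∈ U. Since g is surjective, there is b ∈ T with g(b) = c. Since f is surjective, there is a ∈ S with f(a) = b.
Then (g ∘ f)(a) = g(b) = c. So g ∘ f is surjective.

surjective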